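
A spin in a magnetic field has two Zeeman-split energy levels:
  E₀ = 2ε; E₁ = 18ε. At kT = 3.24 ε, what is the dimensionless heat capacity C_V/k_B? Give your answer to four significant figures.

0.1723

Eᵢ/kT = 0.617284, 5.55556.
Z = Σ e^(−Eᵢ/kT) = e^(−0.617284) + e^(−5.55556) = 0.539407 + 0.00386590 = 0.543273.
⟨E⟩ = 2.11385 ε, ⟨E²⟩ = 6.27710 ε².
C_V/k_B = (⟨E²⟩ − ⟨E⟩²)/(kT)² = (6.27710 − 4.46836)/10.4976 = 0.1723.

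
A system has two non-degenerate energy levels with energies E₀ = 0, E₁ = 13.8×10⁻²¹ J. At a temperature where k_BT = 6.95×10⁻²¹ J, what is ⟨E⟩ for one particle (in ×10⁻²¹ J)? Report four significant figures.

1.666 ×10⁻²¹ J

Eᵢ/kT = 0, 1.98561.
Z = Σ e^(−Eᵢ/kT) = e^(−0) + e^(−1.98561) = 1.00000 + 0.137297 = 1.13730.
⟨E⟩ = Σ Eᵢ e^(−Eᵢ/kT) / Z = (0·1.00000 + 13.8·0.137297) / 1.13730 = 1.666 ×10⁻²¹ J.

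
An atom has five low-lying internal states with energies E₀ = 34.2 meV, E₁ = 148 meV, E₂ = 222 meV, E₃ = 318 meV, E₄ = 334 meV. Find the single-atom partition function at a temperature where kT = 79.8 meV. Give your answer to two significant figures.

Z = 0.90

Eᵢ/kT = 0.4286, 1.855, 2.782, 3.985, 4.185.
Z = Σ e^(−Eᵢ/kT) = e^(−0.4286) + e^(−1.855) + e^(−2.782) + e^(−3.985) + e^(−4.185) = 0.6514 + 0.1565 + 0.06191 + 0.01859 + 0.01522 = 0.9036.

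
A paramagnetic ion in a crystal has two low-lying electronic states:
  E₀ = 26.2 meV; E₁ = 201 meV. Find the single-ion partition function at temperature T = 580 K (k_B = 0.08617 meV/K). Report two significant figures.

k_BT = 0.08617 × 580 K = 49.98 meV.
Eᵢ/kT = 0.5242, 4.022.
Z = Σ e^(−Eᵢ/kT) = e^(−0.5242) + e^(−4.022) = 0.5920 + 0.01792 = 0.6099.

Z = 0.61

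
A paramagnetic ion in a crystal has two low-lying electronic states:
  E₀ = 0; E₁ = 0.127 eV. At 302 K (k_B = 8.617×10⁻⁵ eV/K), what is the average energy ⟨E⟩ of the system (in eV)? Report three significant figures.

k_BT = 8.617×10⁻⁵ × 302 K = 0.026023 eV.
Eᵢ/kT = 0, 4.8803.
Z = Σ e^(−Eᵢ/kT) = e^(−0) + e^(−4.8803) = 1.0000 + 0.0075947 = 1.0076.
⟨E⟩ = Σ Eᵢ e^(−Eᵢ/kT) / Z = (0·1.0000 + 0.127·0.0075947) / 1.0076 = 0.000957 eV.

0.000957 eV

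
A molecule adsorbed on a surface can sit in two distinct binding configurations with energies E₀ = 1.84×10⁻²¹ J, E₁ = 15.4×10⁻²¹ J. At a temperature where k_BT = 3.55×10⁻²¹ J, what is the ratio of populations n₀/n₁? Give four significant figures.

45.59

n₀/n₁ = exp[−(E₀−E₁)/kT] = exp(−(-13.56 ×10⁻²¹ J)/(3.55 ×10⁻²¹ J)) = exp(3.81972) = 45.59.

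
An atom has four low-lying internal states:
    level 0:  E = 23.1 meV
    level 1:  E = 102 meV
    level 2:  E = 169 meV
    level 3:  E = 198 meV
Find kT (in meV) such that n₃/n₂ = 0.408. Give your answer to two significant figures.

n₃/n₂ = exp[−(E₃−E₂)/kT] = 0.408.
⇒ (E₃−E₂)/kT = ln(1/0.408) = ln(2.451) = 0.8965.
kT = 29 meV / 0.8965 = 32 meV.

32 meV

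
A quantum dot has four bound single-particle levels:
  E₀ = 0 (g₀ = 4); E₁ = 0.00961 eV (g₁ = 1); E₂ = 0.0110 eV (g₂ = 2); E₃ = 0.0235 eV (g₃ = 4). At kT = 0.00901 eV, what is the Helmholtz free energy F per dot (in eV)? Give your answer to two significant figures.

-0.015 eV

Eᵢ/kT = 0, 1.067, 1.221, 2.608.
Z = Σ gᵢe^(−Eᵢ/kT) = 4·e^(−0) + 1·e^(−1.067) + 2·e^(−1.221) + 4·e^(−2.608) = 4.000 + 0.3440 + 0.5899 + 0.2947 = 5.229.
F = −kT ln Z = −0.00901 × ln(5.229) = −0.00901 × 1.654 = -0.015 eV.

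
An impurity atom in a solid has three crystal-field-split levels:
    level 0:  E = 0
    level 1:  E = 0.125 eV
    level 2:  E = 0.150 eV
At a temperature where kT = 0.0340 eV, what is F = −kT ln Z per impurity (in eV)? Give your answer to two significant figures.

Eᵢ/kT = 0, 3.676, 4.412.
Z = Σ e^(−Eᵢ/kT) = e^(−0) + e^(−3.676) + e^(−4.412) = 1.000 + 0.02532 + 0.01213 = 1.037.
F = −kT ln Z = −0.0340 × ln(1.037) = −0.0340 × 0.03633 = -0.0012 eV.

-0.0012 eV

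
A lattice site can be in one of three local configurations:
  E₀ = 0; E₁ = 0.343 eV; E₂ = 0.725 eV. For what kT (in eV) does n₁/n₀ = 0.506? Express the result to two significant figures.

0.50 eV

n₁/n₀ = exp[−(E₁−E₀)/kT] = 0.506.
⇒ (E₁−E₀)/kT = ln(1/0.506) = ln(1.976) = 0.6811.
kT = 0.343 eV / 0.6811 = 0.50 eV.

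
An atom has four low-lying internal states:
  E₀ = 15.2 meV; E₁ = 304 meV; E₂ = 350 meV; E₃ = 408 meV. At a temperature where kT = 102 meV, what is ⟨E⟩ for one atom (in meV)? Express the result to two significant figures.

49 meV

Eᵢ/kT = 0.1490, 2.980, 3.431, 4.000.
Z = Σ e^(−Eᵢ/kT) = e^(−0.1490) + e^(−2.980) + e^(−3.431) + e^(−4.000) = 0.8616 + 0.05079 + 0.03235 + 0.01832 = 0.9631.
⟨E⟩ = Σ Eᵢ e^(−Eᵢ/kT) / Z = (15.2·0.8616 + 304·0.05079 + 350·0.03235 + 408·0.01832) / 0.9631 = 49 meV.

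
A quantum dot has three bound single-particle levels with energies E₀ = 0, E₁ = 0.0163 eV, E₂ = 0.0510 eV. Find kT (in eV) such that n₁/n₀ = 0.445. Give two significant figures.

n₁/n₀ = exp[−(E₁−E₀)/kT] = 0.445.
⇒ (E₁−E₀)/kT = ln(1/0.445) = ln(2.247) = 0.8096.
kT = 0.0163 eV / 0.8096 = 0.020 eV.

0.020 eV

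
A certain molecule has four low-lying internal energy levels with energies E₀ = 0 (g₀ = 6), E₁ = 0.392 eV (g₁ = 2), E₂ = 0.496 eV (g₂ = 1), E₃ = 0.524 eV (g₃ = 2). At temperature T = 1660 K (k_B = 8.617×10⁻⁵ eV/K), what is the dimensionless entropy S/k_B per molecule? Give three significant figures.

1.93

k_BT = 8.617×10⁻⁵ × 1660 K = 0.14304 eV.
Eᵢ/kT = 0, 2.7405, 3.4676, 3.6633.
Z = Σ gᵢe^(−Eᵢ/kT) = 6·e^(−0) + 2·e^(−2.7405) + 1·e^(−3.4676) + 2·e^(−3.6633) = 6.0000 + 0.12908 + 0.031192 + 0.051295 = 6.2116.
⟨E⟩ = Σ EᵢPᵢ = 0.014964 eV.
S/k_B = ln Z + ⟨E⟩/kT = ln(6.2116) + 0.014964/0.14304 = 1.8264 + 0.10461 = 1.93.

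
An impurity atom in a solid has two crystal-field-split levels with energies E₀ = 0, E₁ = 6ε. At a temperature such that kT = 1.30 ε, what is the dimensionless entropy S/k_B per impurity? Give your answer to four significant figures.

0.05509

Eᵢ/kT = 0, 4.61538.
Z = Σ e^(−Eᵢ/kT) = e^(−0) + e^(−4.61538) = 1.00000 + 0.00989842 = 1.00990.
⟨E⟩ = Σ EᵢPᵢ = 0.0588083 ε.
S/k_B = ln Z + ⟨E⟩/kT = ln(1.00990) + 0.0588083/1.30 = 0.00985132 + 0.0452372 = 0.05509.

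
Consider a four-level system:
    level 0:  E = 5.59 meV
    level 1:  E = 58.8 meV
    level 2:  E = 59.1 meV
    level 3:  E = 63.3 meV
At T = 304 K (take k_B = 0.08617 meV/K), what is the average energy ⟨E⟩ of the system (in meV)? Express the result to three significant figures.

k_BT = 0.08617 × 304 K = 26.196 meV.
Eᵢ/kT = 0.21339, 2.2446, 2.2561, 2.4164.
Z = Σ e^(−Eᵢ/kT) = e^(−0.21339) + e^(−2.2446) + e^(−2.2561) + e^(−2.4164) = 0.80784 + 0.10597 + 0.10476 + 0.089242 = 1.1078.
⟨E⟩ = Σ Eᵢ e^(−Eᵢ/kT) / Z = (5.59·0.80784 + 58.8·0.10597 + 59.1·0.10476 + 63.3·0.089242) / 1.1078 = 20.4 meV.

20.4 meV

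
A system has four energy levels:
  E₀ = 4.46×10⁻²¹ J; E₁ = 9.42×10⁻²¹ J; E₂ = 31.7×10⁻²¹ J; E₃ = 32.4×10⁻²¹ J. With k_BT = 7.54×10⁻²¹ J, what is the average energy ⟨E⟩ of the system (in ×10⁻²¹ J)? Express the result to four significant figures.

7.003 ×10⁻²¹ J

Eᵢ/kT = 0.591512, 1.24934, 4.20424, 4.29708.
Z = Σ e^(−Eᵢ/kT) = e^(−0.591512) + e^(−1.24934) + e^(−4.20424) + e^(−4.29708) = 0.553490 + 0.286694 + 0.0149321 + 0.0136082 = 0.868724.
⟨E⟩ = Σ Eᵢ e^(−Eᵢ/kT) / Z = (4.46·0.553490 + 9.42·0.286694 + 31.7·0.0149321 + 32.4·0.0136082) / 0.868724 = 7.003 ×10⁻²¹ J.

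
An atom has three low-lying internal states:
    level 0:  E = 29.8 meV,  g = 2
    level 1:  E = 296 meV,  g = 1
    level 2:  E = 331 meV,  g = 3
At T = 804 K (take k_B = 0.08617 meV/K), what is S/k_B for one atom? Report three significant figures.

k_BT = 0.08617 × 804 K = 69.281 meV.
Eᵢ/kT = 0.43013, 4.2725, 4.7776.
Z = Σ gᵢe^(−Eᵢ/kT) = 2·e^(−0.43013) + 1·e^(−4.2725) + 3·e^(−4.7776) = 1.3008 + 0.013947 + 0.025249 = 1.3400.
⟨E⟩ = Σ EᵢPᵢ = 38.246 meV.
S/k_B = ln Z + ⟨E⟩/kT = ln(1.3400) + 38.246/69.281 = 0.29267 + 0.55204 = 0.845.

0.845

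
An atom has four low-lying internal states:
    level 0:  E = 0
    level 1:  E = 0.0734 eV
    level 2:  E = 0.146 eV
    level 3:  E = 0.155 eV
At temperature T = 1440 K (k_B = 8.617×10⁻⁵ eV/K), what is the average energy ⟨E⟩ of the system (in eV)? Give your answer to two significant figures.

0.061 eV

k_BT = 8.617×10⁻⁵ × 1440 K = 0.1241 eV.
Eᵢ/kT = 0, 0.5915, 1.176, 1.249.
Z = Σ e^(−Eᵢ/kT) = e^(−0) + e^(−0.5915) + e^(−1.176) + e^(−1.249) = 1.000 + 0.5535 + 0.3085 + 0.2868 = 2.149.
⟨E⟩ = Σ Eᵢ e^(−Eᵢ/kT) / Z = (0·1.000 + 0.0734·0.5535 + 0.146·0.3085 + 0.155·0.2868) / 2.149 = 0.061 eV.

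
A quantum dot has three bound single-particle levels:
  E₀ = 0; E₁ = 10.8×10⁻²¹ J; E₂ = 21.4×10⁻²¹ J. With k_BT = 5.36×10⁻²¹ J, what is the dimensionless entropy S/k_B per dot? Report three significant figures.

Eᵢ/kT = 0, 2.0149, 3.9925.
Z = Σ e^(−Eᵢ/kT) = e^(−0) + e^(−2.0149) + e^(−3.9925) = 1.0000 + 0.13333 + 0.018454 = 1.1518.
⟨E⟩ = Σ EᵢPᵢ = 1.5931 ×10⁻²¹ J.
S/k_B = ln Z + ⟨E⟩/kT = ln(1.1518) + 1.5931/5.36 = 0.14133 + 0.29722 = 0.439.

0.439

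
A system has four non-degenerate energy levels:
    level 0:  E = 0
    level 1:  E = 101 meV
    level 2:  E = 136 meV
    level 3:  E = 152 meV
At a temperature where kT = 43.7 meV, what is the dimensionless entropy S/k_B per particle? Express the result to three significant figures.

Eᵢ/kT = 0, 2.3112, 3.1121, 3.4783.
Z = Σ e^(−Eᵢ/kT) = e^(−0) + e^(−2.3112) + e^(−3.1121) + e^(−3.4783) = 1.0000 + 0.099142 + 0.044507 + 0.030860 = 1.1745.
⟨E⟩ = Σ EᵢPᵢ = 17.673 meV.
S/k_B = ln Z + ⟨E⟩/kT = ln(1.1745) + 17.673/43.7 = 0.16084 + 0.40442 = 0.565.

0.565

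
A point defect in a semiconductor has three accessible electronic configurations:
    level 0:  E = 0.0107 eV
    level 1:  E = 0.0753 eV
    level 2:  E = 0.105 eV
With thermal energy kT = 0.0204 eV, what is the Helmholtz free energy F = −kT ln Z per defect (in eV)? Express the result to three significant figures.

0.00967 eV

Eᵢ/kT = 0.52451, 3.6912, 5.1471.
Z = Σ e^(−Eᵢ/kT) = e^(−0.52451) + e^(−3.6912) + e^(−5.1471) = 0.59185 + 0.024942 + 0.0058162 = 0.62261.
F = −kT ln Z = −0.0204 × ln(0.62261) = −0.0204 × -0.47383 = 0.00967 eV.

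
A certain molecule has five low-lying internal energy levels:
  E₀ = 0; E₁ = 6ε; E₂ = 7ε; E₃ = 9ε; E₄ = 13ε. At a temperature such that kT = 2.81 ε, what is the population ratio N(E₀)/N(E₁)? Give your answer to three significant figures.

n₀/n₁ = exp[−(E₀−E₁)/kT] = exp(−(-6ε)/(2.81ε)) = exp(2.1352) = 8.46.

8.46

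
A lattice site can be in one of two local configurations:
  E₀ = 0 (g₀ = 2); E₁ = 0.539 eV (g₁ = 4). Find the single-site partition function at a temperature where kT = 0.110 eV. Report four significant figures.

Eᵢ/kT = 0, 4.90000.
Z = Σ gᵢe^(−Eᵢ/kT) = 2·e^(−0) + 4·e^(−4.90000) = 2.00000 + 0.0297863 = 2.02979.

Z = 2.030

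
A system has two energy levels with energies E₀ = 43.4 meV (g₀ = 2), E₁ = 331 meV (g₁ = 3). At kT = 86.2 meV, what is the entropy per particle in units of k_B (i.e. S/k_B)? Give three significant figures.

Eᵢ/kT = 0.50348, 3.8399.
Z = Σ gᵢe^(−Eᵢ/kT) = 2·e^(−0.50348) + 3·e^(−3.8399) = 1.2088 + 0.064487 = 1.2733.
⟨E⟩ = Σ EᵢPᵢ = 57.965 meV.
S/k_B = ln Z + ⟨E⟩/kT = ln(1.2733) + 57.965/86.2 = 0.24161 + 0.67245 = 0.914.

0.914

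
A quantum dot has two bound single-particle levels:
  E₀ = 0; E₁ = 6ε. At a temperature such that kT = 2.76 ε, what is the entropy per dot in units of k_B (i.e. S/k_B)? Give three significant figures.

Eᵢ/kT = 0, 2.1739.
Z = Σ e^(−Eᵢ/kT) = e^(−0) + e^(−2.1739) = 1.0000 + 0.11373 = 1.1137.
⟨E⟩ = Σ EᵢPᵢ = 0.61271 ε.
S/k_B = ln Z + ⟨E⟩/kT = ln(1.1137) + 0.61271/2.76 = 0.10769 + 0.22200 = 0.330.

0.330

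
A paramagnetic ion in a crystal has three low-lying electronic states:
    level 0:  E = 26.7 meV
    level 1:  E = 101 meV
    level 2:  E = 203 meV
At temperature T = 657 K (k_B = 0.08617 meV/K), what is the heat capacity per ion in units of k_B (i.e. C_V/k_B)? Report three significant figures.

0.541

k_BT = 0.08617 × 657 K = 56.614 meV.
Eᵢ/kT = 0.47161, 1.7840, 3.5857.
Z = Σ e^(−Eᵢ/kT) = e^(−0.47161) + e^(−1.7840) + e^(−3.5857) = 0.62400 + 0.16796 + 0.027717 = 0.81968.
⟨E⟩ = 47.886 meV, ⟨E²⟩ = 4026.4 meV².
C_V/k_B = (⟨E²⟩ − ⟨E⟩²)/(kT)² = (4026.4 − 2293.1)/3205.1 = 0.541.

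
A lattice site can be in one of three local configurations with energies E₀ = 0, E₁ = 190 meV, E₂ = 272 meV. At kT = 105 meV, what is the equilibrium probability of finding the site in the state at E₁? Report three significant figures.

Eᵢ/kT = 0, 1.8095, 2.5905.
Z = Σ e^(−Eᵢ/kT) = e^(−0) + e^(−1.8095) + e^(−2.5905) = 1.0000 + 0.16374 + 0.074983 = 1.2387.
P₁ = e^(−E₁/kT) / Z = 0.16374/1.2387 = 0.132.

0.132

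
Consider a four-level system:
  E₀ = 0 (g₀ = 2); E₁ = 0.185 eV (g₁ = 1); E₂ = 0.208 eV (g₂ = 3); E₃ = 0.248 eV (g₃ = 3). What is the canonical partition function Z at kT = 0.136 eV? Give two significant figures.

Eᵢ/kT = 0, 1.360, 1.529, 1.824.
Z = Σ gᵢe^(−Eᵢ/kT) = 2·e^(−0) + 1·e^(−1.360) + 3·e^(−1.529) + 3·e^(−1.824) = 2.000 + 0.2567 + 0.6503 + 0.4841 = 3.391.

Z = 3.4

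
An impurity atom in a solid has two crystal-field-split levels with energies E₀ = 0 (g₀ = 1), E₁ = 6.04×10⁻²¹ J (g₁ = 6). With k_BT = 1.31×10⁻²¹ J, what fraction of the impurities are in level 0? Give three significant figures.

Eᵢ/kT = 0, 4.6107.
Z = Σ gᵢe^(−Eᵢ/kT) = 1·e^(−0) + 6·e^(−4.6107) = 1.0000 + 0.059669 = 1.0597.
P₀ = g₀ e^(−E₀/kT) / Z = 1.0000/1.0597 = 0.944.

0.944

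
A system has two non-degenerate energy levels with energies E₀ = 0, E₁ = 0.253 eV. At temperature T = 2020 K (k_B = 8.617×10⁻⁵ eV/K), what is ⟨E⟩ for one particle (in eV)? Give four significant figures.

0.04793 eV

k_BT = 8.617×10⁻⁵ × 2020 K = 0.174063 eV.
Eᵢ/kT = 0, 1.45350.
Z = Σ e^(−Eᵢ/kT) = e^(−0) + e^(−1.45350) = 1.00000 + 0.233751 = 1.23375.
⟨E⟩ = Σ Eᵢ e^(−Eᵢ/kT) / Z = (0·1.00000 + 0.253·0.233751) / 1.23375 = 0.04793 eV.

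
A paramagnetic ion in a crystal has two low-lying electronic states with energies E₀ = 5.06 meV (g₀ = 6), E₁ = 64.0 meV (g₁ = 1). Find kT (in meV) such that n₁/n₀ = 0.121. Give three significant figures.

184 meV

n₁/n₀ = (g₁/g₀) exp[−(E₁−E₀)/kT] = 0.121.
⇒ (E₁−E₀)/kT = ln((1/6)/0.121) = ln(1.3774) = 0.32020.
kT = 58.94 meV / 0.32020 = 184 meV.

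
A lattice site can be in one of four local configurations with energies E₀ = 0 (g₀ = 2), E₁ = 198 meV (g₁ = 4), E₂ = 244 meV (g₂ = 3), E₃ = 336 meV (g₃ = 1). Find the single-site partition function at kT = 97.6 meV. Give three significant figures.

Eᵢ/kT = 0, 2.0287, 2.5000, 3.4426.
Z = Σ gᵢe^(−Eᵢ/kT) = 2·e^(−0) + 4·e^(−2.0287) + 3·e^(−2.5000) + 1·e^(−3.4426) = 2.0000 + 0.52603 + 0.24625 + 0.031981 = 2.8043.

Z = 2.80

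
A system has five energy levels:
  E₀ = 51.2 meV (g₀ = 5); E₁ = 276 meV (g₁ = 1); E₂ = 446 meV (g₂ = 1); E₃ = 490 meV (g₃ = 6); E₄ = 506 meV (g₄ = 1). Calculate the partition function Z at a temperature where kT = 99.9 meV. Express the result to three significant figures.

Eᵢ/kT = 0.51251, 2.7628, 4.4645, 4.9049, 5.0651.
Z = Σ gᵢe^(−Eᵢ/kT) = 5·e^(−0.51251) + 1·e^(−2.7628) + 1·e^(−4.4645) + 6·e^(−4.9049) + 1·e^(−5.0651) = 2.9950 + 0.063115 + 0.011510 + 0.044461 + 0.0063133 = 3.1204.

Z = 3.12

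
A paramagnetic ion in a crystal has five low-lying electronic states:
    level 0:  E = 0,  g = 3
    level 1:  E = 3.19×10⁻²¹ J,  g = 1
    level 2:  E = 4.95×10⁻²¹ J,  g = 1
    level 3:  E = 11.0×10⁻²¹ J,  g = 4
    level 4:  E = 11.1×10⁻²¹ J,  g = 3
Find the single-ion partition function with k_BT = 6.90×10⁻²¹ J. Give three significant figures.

Z = 5.53

Eᵢ/kT = 0, 0.46232, 0.71739, 1.5942, 1.6087.
Z = Σ gᵢe^(−Eᵢ/kT) = 3·e^(−0) + 1·e^(−0.46232) + 1·e^(−0.71739) + 4·e^(−1.5942) + 3·e^(−1.6087) = 3.0000 + 0.62982 + 0.48802 + 0.81228 + 0.60044 = 5.5306.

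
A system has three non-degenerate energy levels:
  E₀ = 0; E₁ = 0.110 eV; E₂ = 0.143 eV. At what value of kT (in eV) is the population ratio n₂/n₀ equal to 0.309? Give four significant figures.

n₂/n₀ = exp[−(E₂−E₀)/kT] = 0.309.
⇒ (E₂−E₀)/kT = ln(1/0.309) = ln(3.23625) = 1.17442.
kT = 0.143 eV / 1.17442 = 0.1218 eV.

0.1218 eV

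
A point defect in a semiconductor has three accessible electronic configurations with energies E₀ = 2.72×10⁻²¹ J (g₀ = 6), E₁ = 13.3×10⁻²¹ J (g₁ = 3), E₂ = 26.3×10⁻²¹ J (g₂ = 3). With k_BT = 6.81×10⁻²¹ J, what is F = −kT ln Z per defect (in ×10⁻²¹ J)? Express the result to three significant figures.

Eᵢ/kT = 0.39941, 1.9530, 3.8620.
Z = Σ gᵢe^(−Eᵢ/kT) = 6·e^(−0.39941) + 3·e^(−1.9530) + 3·e^(−3.8620) = 4.0243 + 0.42554 + 0.063078 = 4.5129.
F = −kT ln Z = −6.81 × ln(4.5129) = −6.81 × 1.5069 = -10.3 ×10⁻²¹ J.

-10.3 ×10⁻²¹ J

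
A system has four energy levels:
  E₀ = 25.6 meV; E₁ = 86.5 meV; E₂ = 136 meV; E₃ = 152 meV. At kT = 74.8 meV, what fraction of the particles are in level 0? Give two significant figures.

0.54

Eᵢ/kT = 0.3422, 1.156, 1.818, 2.032.
Z = Σ e^(−Eᵢ/kT) = e^(−0.3422) + e^(−1.156) + e^(−1.818) + e^(−2.032) = 0.7102 + 0.3147 + 0.1624 + 0.1311 = 1.318.
P₀ = e^(−E₀/kT) / Z = 0.7102/1.318 = 0.54.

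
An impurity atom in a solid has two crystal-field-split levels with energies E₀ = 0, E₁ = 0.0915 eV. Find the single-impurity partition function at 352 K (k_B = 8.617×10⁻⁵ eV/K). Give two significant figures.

k_BT = 8.617×10⁻⁵ × 352 K = 0.03033 eV.
Eᵢ/kT = 0, 3.017.
Z = Σ e^(−Eᵢ/kT) = e^(−0) + e^(−3.017) = 1.000 + 0.04895 = 1.049.

Z = 1.0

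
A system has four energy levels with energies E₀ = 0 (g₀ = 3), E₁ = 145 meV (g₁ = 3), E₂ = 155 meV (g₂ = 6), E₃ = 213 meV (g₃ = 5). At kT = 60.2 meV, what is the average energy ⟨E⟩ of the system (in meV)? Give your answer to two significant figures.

36 meV

Eᵢ/kT = 0, 2.409, 2.575, 3.538.
Z = Σ gᵢe^(−Eᵢ/kT) = 3·e^(−0) + 3·e^(−2.409) + 6·e^(−2.575) + 5·e^(−3.538) = 3.000 + 0.2697 + 0.4569 + 0.1454 = 3.872.
⟨E⟩ = Σ Eᵢ gᵢe^(−Eᵢ/kT) / Z = (0·3.000 + 145·0.2697 + 155·0.4569 + 213·0.1454) / 3.872 = 36 meV.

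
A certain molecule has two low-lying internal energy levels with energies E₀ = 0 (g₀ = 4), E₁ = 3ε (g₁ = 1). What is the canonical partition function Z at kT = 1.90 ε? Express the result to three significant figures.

Z = 4.21

Eᵢ/kT = 0, 1.5789.
Z = Σ gᵢe^(−Eᵢ/kT) = 4·e^(−0) + 1·e^(−1.5789) = 4.0000 + 0.20620 = 4.2062.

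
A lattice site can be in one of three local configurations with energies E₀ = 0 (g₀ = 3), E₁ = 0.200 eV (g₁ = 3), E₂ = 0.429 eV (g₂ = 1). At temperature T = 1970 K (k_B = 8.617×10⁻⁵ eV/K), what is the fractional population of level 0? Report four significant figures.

k_BT = 8.617×10⁻⁵ × 1970 K = 0.169755 eV.
Eᵢ/kT = 0, 1.17817, 2.52717.
Z = Σ gᵢe^(−Eᵢ/kT) = 3·e^(−0) + 3·e^(−1.17817) + 1·e^(−2.52717) = 3.00000 + 0.923525 + 0.0798848 = 4.00341.
P₀ = g₀ e^(−E₀/kT) / Z = 3.00000/4.00341 = 0.7494.

0.7494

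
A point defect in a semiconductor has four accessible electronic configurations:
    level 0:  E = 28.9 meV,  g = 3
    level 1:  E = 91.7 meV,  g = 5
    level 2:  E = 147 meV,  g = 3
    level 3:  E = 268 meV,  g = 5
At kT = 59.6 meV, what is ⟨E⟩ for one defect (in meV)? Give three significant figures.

Eᵢ/kT = 0.48490, 1.5386, 2.4664, 4.4966.
Z = Σ gᵢe^(−Eᵢ/kT) = 3·e^(−0.48490) + 5·e^(−1.5386) + 3·e^(−2.4664) + 5·e^(−4.4966) = 1.8473 + 1.0734 + 0.25467 + 0.055734 = 3.2311.
⟨E⟩ = Σ Eᵢ gᵢe^(−Eᵢ/kT) / Z = (28.9·1.8473 + 91.7·1.0734 + 147·0.25467 + 268·0.055734) / 3.2311 = 63.2 meV.

63.2 meV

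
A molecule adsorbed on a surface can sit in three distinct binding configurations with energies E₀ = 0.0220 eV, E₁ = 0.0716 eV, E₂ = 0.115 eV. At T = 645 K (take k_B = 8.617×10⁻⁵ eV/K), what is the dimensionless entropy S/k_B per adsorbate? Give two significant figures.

k_BT = 8.617×10⁻⁵ × 645 K = 0.05558 eV.
Eᵢ/kT = 0.3958, 1.288, 2.069.
Z = Σ e^(−Eᵢ/kT) = e^(−0.3958) + e^(−1.288) + e^(−2.069) = 0.6731 + 0.2758 + 0.1263 = 1.075.
⟨E⟩ = Σ EᵢPᵢ = 0.04566 eV.
S/k_B = ln Z + ⟨E⟩/kT = ln(1.075) + 0.04566/0.05558 = 0.07232 + 0.8215 = 0.89.

0.89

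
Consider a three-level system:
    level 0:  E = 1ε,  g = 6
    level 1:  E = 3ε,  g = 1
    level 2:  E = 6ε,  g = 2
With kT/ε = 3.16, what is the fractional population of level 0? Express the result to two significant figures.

Eᵢ/kT = 0.3165, 0.9494, 1.899.
Z = Σ gᵢe^(−Eᵢ/kT) = 6·e^(−0.3165) + 1·e^(−0.9494) + 2·e^(−1.899) = 4.372 + 0.3870 + 0.2994 = 5.058.
P₀ = g₀ e^(−E₀/kT) / Z = 4.372/5.058 = 0.86.

0.86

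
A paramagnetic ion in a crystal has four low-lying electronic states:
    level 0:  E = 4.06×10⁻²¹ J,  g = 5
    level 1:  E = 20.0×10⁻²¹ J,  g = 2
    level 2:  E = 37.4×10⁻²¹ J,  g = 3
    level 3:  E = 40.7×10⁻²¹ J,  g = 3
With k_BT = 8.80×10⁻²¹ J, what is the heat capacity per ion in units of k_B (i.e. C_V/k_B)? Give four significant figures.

Eᵢ/kT = 0.461364, 2.27273, 4.25000, 4.62500.
Z = Σ gᵢe^(−Eᵢ/kT) = 5·e^(−0.461364) + 2·e^(−2.27273) + 3·e^(−4.25000) + 3·e^(−4.62500) = 3.15212 + 0.206061 + 0.0427927 + 0.0294110 = 3.43038.
⟨E⟩ = 5.74756, ⟨E²⟩ = 70.8255.
C_V/k_B = (⟨E²⟩ − ⟨E⟩²)/(kT)² = (70.8255 − 33.0344)/77.4400 = 0.4880.

0.4880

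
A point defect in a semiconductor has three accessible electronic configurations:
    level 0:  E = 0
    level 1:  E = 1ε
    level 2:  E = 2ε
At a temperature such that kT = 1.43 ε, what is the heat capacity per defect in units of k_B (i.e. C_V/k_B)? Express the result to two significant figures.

Eᵢ/kT = 0, 0.6993, 1.399.
Z = Σ e^(−Eᵢ/kT) = e^(−0) + e^(−0.6993) + e^(−1.399) = 1.000 + 0.4969 + 0.2468 = 1.744.
⟨E⟩ = 0.5679 ε, ⟨E²⟩ = 0.8510 ε².
C_V/k_B = (⟨E²⟩ − ⟨E⟩²)/(kT)² = (0.8510 − 0.3225)/2.045 = 0.26.

0.26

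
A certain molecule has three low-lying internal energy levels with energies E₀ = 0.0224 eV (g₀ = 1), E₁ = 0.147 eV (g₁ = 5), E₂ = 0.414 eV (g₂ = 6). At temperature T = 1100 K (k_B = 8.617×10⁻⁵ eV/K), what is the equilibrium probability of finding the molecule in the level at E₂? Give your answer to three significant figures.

0.0395

k_BT = 8.617×10⁻⁵ × 1100 K = 0.094787 eV.
Eᵢ/kT = 0.23632, 1.5508, 4.3677.
Z = Σ gᵢe^(−Eᵢ/kT) = 1·e^(−0.23632) + 5·e^(−1.5508) + 6·e^(−4.3677) = 0.78953 + 1.0604 + 0.076082 = 1.9260.
P₂ = g₂ e^(−E₂/kT) / Z = 0.076082/1.9260 = 0.0395.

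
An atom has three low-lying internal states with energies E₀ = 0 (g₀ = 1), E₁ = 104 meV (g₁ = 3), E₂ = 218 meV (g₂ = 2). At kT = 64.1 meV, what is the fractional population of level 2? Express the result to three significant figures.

0.0402

Eᵢ/kT = 0, 1.6225, 3.4009.
Z = Σ gᵢe^(−Eᵢ/kT) = 1·e^(−0) + 3·e^(−1.6225) + 2·e^(−3.4009) = 1.0000 + 0.59221 + 0.066686 = 1.6589.
P₂ = g₂ e^(−E₂/kT) / Z = 0.066686/1.6589 = 0.0402.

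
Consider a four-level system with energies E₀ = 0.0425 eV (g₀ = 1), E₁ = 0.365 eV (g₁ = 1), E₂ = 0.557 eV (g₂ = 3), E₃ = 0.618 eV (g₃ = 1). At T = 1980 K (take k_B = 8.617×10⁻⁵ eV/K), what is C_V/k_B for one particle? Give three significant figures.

k_BT = 8.617×10⁻⁵ × 1980 K = 0.17062 eV.
Eᵢ/kT = 0.24909, 2.1393, 3.2646, 3.6221.
Z = Σ gᵢe^(−Eᵢ/kT) = 1·e^(−0.24909) + 1·e^(−2.1393) + 3·e^(−3.2646) + 1·e^(−3.6221) = 0.77951 + 0.11774 + 0.11464 + 0.026726 = 1.0386.
⟨E⟩ = 0.15066 eV, ⟨E²⟩ = 0.060532 eV².
C_V/k_B = (⟨E²⟩ − ⟨E⟩²)/(kT)² = (0.060532 − 0.022698)/0.029111 = 1.30.

1.30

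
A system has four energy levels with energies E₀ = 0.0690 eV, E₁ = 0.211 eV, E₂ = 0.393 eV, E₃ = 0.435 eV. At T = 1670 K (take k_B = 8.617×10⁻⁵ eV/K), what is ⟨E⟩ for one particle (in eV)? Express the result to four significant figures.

0.1434 eV

k_BT = 8.617×10⁻⁵ × 1670 K = 0.143904 eV.
Eᵢ/kT = 0.479486, 1.46626, 2.73099, 3.02285.
Z = Σ e^(−Eᵢ/kT) = e^(−0.479486) + e^(−1.46626) + e^(−2.73099) + e^(−3.02285) = 0.619102 + 0.230787 + 0.0651548 + 0.0486623 = 0.963706.
⟨E⟩ = Σ Eᵢ e^(−Eᵢ/kT) / Z = (0.0690·0.619102 + 0.211·0.230787 + 0.393·0.0651548 + 0.435·0.0486623) / 0.963706 = 0.1434 eV.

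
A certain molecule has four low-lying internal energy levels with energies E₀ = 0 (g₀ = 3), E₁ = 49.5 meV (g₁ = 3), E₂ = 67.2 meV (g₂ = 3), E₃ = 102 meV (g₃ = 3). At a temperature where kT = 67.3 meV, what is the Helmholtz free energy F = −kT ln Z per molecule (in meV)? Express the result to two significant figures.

-120 meV

Eᵢ/kT = 0, 0.7355, 0.9985, 1.516.
Z = Σ gᵢe^(−Eᵢ/kT) = 3·e^(−0) + 3·e^(−0.7355) + 3·e^(−0.9985) + 3·e^(−1.516) = 3.000 + 1.438 + 1.105 + 0.6588 = 6.202.
F = −kT ln Z = −67.3 × ln(6.202) = −67.3 × 1.825 = -120 meV.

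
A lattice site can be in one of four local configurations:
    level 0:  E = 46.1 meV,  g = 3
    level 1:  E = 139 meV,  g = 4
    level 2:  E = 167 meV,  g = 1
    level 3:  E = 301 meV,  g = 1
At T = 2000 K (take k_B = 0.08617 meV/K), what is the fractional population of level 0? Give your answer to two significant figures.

0.50

k_BT = 0.08617 × 2000 K = 172.3 meV.
Eᵢ/kT = 0.2676, 0.8067, 0.9692, 1.747.
Z = Σ gᵢe^(−Eᵢ/kT) = 3·e^(−0.2676) + 4·e^(−0.8067) + 1·e^(−0.9692) + 1·e^(−1.747) = 2.296 + 1.785 + 0.3794 + 0.1743 = 4.635.
P₀ = g₀ e^(−E₀/kT) / Z = 2.296/4.635 = 0.50.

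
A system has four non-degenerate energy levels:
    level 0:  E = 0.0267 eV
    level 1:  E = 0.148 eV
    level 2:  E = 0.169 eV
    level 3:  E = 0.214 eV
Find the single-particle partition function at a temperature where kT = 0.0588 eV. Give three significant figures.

Eᵢ/kT = 0.45408, 2.5170, 2.8741, 3.6395.
Z = Σ e^(−Eᵢ/kT) = e^(−0.45408) + e^(−2.5170) + e^(−2.8741) + e^(−3.6395) = 0.63503 + 0.080701 + 0.056467 + 0.026265 = 0.79846.

Z = 0.798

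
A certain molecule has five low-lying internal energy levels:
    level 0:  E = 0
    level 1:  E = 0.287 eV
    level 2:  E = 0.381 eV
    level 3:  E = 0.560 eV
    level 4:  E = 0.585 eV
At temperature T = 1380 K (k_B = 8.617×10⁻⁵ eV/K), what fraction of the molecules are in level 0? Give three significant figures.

k_BT = 8.617×10⁻⁵ × 1380 K = 0.11891 eV.
Eᵢ/kT = 0, 2.4136, 3.2041, 4.7094, 4.9197.
Z = Σ e^(−Eᵢ/kT) = e^(−0) + e^(−2.4136) + e^(−3.2041) + e^(−4.7094) + e^(−4.9197) = 1.0000 + 0.089493 + 0.040595 + 0.0090102 + 0.0073013 = 1.1464.
P₀ = e^(−E₀/kT) / Z = 1.0000/1.1464 = 0.872.

0.872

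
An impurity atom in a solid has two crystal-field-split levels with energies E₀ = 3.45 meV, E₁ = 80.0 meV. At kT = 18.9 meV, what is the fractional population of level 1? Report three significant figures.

0.0171

Eᵢ/kT = 0.18254, 4.2328.
Z = Σ e^(−Eᵢ/kT) = e^(−0.18254) + e^(−4.2328) = 0.83315 + 0.014512 = 0.84766.
P₁ = e^(−E₁/kT) / Z = 0.014512/0.84766 = 0.0171.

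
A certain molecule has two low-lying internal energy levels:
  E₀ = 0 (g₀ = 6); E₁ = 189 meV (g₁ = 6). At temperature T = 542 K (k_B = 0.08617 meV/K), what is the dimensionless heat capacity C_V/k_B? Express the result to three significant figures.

0.276

k_BT = 0.08617 × 542 K = 46.704 meV.
Eᵢ/kT = 0, 4.0468.
Z = Σ gᵢe^(−Eᵢ/kT) = 6·e^(−0) + 6·e^(−4.0468) = 6.0000 + 0.10487 = 6.1049.
⟨E⟩ = 3.2466 meV, ⟨E²⟩ = 613.62 meV².
C_V/k_B = (⟨E²⟩ − ⟨E⟩²)/(kT)² = (613.62 − 10.540)/2181.3 = 0.276.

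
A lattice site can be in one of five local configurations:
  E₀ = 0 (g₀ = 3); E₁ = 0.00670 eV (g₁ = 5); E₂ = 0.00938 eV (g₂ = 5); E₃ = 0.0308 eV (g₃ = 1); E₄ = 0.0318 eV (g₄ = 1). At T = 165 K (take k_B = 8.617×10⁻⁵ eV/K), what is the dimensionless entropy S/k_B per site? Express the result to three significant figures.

2.60

k_BT = 8.617×10⁻⁵ × 165 K = 0.014218 eV.
Eᵢ/kT = 0, 0.47123, 0.65973, 2.1663, 2.2366.
Z = Σ gᵢe^(−Eᵢ/kT) = 3·e^(−0) + 5·e^(−0.47123) + 5·e^(−0.65973) + 1·e^(−2.1663) + 1·e^(−2.2366) = 3.0000 + 3.1212 + 2.5850 + 0.11460 + 0.10682 = 8.9276.
⟨E⟩ = Σ EᵢPᵢ = 0.0058343 eV.
S/k_B = ln Z + ⟨E⟩/kT = ln(8.9276) + 0.0058343/0.014218 = 2.1891 + 0.41035 = 2.60.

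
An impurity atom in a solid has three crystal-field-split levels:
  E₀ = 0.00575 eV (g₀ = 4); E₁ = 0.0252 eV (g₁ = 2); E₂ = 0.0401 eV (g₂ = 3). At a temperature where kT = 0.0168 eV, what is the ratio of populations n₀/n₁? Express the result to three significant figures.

n₀/n₁ = (g₀/g₁) exp[−(E₀−E₁)/kT] = (4/2) × exp(−(-0.01945 eV)/(0.0168 eV)) = (4/2) × exp(1.1577) = 6.37.

6.37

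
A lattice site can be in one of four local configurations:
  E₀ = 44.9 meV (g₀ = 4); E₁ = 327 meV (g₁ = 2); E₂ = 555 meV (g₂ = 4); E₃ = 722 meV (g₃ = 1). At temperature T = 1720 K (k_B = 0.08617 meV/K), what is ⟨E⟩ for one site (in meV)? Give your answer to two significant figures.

80 meV

k_BT = 0.08617 × 1720 K = 148.2 meV.
Eᵢ/kT = 0.3030, 2.206, 3.745, 4.872.
Z = Σ gᵢe^(−Eᵢ/kT) = 4·e^(−0.3030) + 2·e^(−2.206) + 4·e^(−3.745) + 1·e^(−4.872) = 2.954 + 0.2203 + 0.09454 + 0.007658 = 3.276.
⟨E⟩ = Σ Eᵢ gᵢe^(−Eᵢ/kT) / Z = (44.9·2.954 + 327·0.2203 + 555·0.09454 + 722·0.007658) / 3.276 = 80 meV.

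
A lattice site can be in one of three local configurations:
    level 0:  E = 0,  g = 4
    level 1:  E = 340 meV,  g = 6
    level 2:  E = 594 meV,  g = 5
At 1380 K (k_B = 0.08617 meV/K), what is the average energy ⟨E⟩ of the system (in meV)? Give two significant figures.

k_BT = 0.08617 × 1380 K = 118.9 meV.
Eᵢ/kT = 0, 2.860, 4.996.
Z = Σ gᵢe^(−Eᵢ/kT) = 4·e^(−0) + 6·e^(−2.860) + 5·e^(−4.996) = 4.000 + 0.3436 + 0.03382 = 4.377.
⟨E⟩ = Σ Eᵢ gᵢe^(−Eᵢ/kT) / Z = (0·4.000 + 340·0.3436 + 594·0.03382) / 4.377 = 31 meV.

31 meV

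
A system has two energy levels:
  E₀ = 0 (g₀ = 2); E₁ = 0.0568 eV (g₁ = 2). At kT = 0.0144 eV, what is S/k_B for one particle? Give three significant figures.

0.787

Eᵢ/kT = 0, 3.9444.
Z = Σ gᵢe^(−Eᵢ/kT) = 2·e^(−0) + 2·e^(−3.9444) = 2.0000 + 0.038726 = 2.0387.
⟨E⟩ = Σ EᵢPᵢ = 0.0010789 eV.
S/k_B = ln Z + ⟨E⟩/kT = ln(2.0387) + 0.0010789/0.0144 = 0.71231 + 0.074924 = 0.787.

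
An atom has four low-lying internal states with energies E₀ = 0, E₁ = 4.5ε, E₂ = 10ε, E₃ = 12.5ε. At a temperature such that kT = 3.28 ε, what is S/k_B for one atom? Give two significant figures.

0.72

Eᵢ/kT = 0, 1.372, 3.049, 3.811.
Z = Σ e^(−Eᵢ/kT) = e^(−0) + e^(−1.372) + e^(−3.049) + e^(−3.811) = 1.000 + 0.2536 + 0.04741 + 0.02213 = 1.323.
⟨E⟩ = Σ EᵢPᵢ = 1.430 ε.
S/k_B = ln Z + ⟨E⟩/kT = ln(1.323) + 1.430/3.28 = 0.2799 + 0.4360 = 0.72.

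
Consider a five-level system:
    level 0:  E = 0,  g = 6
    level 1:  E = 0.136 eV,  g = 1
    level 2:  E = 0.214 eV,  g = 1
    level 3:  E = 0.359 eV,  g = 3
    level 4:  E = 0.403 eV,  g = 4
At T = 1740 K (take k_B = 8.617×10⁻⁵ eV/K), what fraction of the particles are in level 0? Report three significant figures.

0.835

k_BT = 8.617×10⁻⁵ × 1740 K = 0.14994 eV.
Eᵢ/kT = 0, 0.90703, 1.4272, 2.3943, 2.6877.
Z = Σ gᵢe^(−Eᵢ/kT) = 6·e^(−0) + 1·e^(−0.90703) + 1·e^(−1.4272) + 3·e^(−2.3943) + 4·e^(−2.6877) = 6.0000 + 0.40372 + 0.23998 + 0.27371 + 0.27215 = 7.1896.
P₀ = g₀ e^(−E₀/kT) / Z = 6.0000/7.1896 = 0.835.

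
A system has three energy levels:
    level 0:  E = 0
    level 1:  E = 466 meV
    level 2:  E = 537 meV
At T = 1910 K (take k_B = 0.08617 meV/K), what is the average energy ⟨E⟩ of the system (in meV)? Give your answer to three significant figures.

43.8 meV

k_BT = 0.08617 × 1910 K = 164.58 meV.
Eᵢ/kT = 0, 2.8314, 3.2629.
Z = Σ e^(−Eᵢ/kT) = e^(−0) + e^(−2.8314) + e^(−3.2629) = 1.0000 + 0.058930 + 0.038277 = 1.0972.
⟨E⟩ = Σ Eᵢ e^(−Eᵢ/kT) / Z = (0·1.0000 + 466·0.058930 + 537·0.038277) / 1.0972 = 43.8 meV.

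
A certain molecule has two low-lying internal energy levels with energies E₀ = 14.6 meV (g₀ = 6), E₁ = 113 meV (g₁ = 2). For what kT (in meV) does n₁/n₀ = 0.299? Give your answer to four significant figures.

n₁/n₀ = (g₁/g₀) exp[−(E₁−E₀)/kT] = 0.299.
⇒ (E₁−E₀)/kT = ln((2/6)/0.299) = ln(1.11483) = 0.108702.
kT = 98.4 meV / 0.108702 = 905.2 meV.

905.2 meV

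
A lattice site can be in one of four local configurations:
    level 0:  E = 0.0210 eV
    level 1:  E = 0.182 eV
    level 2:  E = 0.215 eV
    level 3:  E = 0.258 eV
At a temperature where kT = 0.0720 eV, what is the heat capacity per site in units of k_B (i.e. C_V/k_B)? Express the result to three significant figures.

Eᵢ/kT = 0.29167, 2.5278, 2.9861, 3.5833.
Z = Σ e^(−Eᵢ/kT) = e^(−0.29167) + e^(−2.5278) + e^(−2.9861) + e^(−3.5833) = 0.74702 + 0.079834 + 0.050484 + 0.027784 = 0.90512.
⟨E⟩ = 0.053296 eV, ⟨E²⟩ = 0.0079071 eV².
C_V/k_B = (⟨E²⟩ − ⟨E⟩²)/(kT)² = (0.0079071 − 0.0028405)/0.0051840 = 0.977.

0.977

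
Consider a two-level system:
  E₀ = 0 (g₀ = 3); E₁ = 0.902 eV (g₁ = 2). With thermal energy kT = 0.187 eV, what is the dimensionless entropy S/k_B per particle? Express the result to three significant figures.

Eᵢ/kT = 0, 4.8235.
Z = Σ gᵢe^(−Eᵢ/kT) = 3·e^(−0) + 2·e^(−4.8235) = 3.0000 + 0.016077 = 3.0161.
⟨E⟩ = Σ EᵢPᵢ = 0.0048080 eV.
S/k_B = ln Z + ⟨E⟩/kT = ln(3.0161) + 0.0048080/0.187 = 1.1040 + 0.025711 = 1.13.

1.13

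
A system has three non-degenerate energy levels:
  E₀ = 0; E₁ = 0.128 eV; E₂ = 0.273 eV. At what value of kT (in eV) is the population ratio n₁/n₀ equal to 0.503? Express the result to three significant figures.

0.186 eV

n₁/n₀ = exp[−(E₁−E₀)/kT] = 0.503.
⇒ (E₁−E₀)/kT = ln(1/0.503) = ln(1.9881) = 0.68718.
kT = 0.128 eV / 0.68718 = 0.186 eV.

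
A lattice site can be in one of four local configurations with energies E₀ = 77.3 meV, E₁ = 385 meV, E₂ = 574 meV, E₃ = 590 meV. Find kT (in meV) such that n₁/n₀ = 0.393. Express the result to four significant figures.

329.5 meV

n₁/n₀ = exp[−(E₁−E₀)/kT] = 0.393.
⇒ (E₁−E₀)/kT = ln(1/0.393) = ln(2.54453) = 0.933946.
kT = 307.7 meV / 0.933946 = 329.5 meV.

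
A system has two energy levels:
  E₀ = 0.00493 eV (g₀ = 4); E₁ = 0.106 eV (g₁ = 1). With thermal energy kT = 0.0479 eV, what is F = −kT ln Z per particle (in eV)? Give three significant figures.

-0.0629 eV

Eᵢ/kT = 0.10292, 2.2129.
Z = Σ gᵢe^(−Eᵢ/kT) = 4·e^(−0.10292) + 1·e^(−2.2129) = 3.6088 + 0.10938 = 3.7182.
F = −kT ln Z = −0.0479 × ln(3.7182) = −0.0479 × 1.3132 = -0.0629 eV.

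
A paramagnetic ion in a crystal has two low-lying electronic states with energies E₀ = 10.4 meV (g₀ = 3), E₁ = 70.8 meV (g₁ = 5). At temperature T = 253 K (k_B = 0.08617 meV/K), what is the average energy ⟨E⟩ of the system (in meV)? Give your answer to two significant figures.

16 meV

k_BT = 0.08617 × 253 K = 21.80 meV.
Eᵢ/kT = 0.4771, 3.248.
Z = Σ gᵢe^(−Eᵢ/kT) = 3·e^(−0.4771) + 5·e^(−3.248) = 1.862 + 0.1943 = 2.056.
⟨E⟩ = Σ Eᵢ gᵢe^(−Eᵢ/kT) / Z = (10.4·1.862 + 70.8·0.1943) / 2.056 = 16 meV.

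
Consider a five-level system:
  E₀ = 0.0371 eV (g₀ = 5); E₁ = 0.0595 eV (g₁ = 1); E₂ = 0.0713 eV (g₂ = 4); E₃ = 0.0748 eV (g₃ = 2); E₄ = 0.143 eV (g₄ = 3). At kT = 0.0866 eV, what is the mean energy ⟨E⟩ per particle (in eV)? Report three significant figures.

Eᵢ/kT = 0.42841, 0.68707, 0.82333, 0.86374, 1.6513.
Z = Σ gᵢe^(−Eᵢ/kT) = 5·e^(−0.42841) + 1·e^(−0.68707) + 4·e^(−0.82333) + 2·e^(−0.86374) + 3·e^(−1.6513) = 3.2577 + 0.50305 + 1.7559 + 0.84316 + 0.57540 = 6.9352.
⟨E⟩ = Σ Eᵢ gᵢe^(−Eᵢ/kT) / Z = (0.0371·3.2577 + 0.0595·0.50305 + 0.0713·1.7559 + 0.0748·0.84316 + 0.143·0.57540) / 6.9352 = 0.0608 eV.

0.0608 eV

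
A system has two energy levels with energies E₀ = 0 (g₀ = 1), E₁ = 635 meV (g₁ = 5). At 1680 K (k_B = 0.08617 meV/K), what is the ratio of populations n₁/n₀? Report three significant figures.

k_BT = 0.08617 × 1680 K = 144.77 meV.
n₁/n₀ = (g₁/g₀) exp[−(E₁−E₀)/kT] = (5/1) × exp(−(635 meV)/(144.77 meV)) = (5/1) × exp(-4.3863) = 0.0622.

0.0622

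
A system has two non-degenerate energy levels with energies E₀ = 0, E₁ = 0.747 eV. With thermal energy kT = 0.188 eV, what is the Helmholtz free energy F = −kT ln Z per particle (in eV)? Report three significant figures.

-0.00350 eV

Eᵢ/kT = 0, 3.9734.
Z = Σ e^(−Eᵢ/kT) = e^(−0) + e^(−3.9734) = 1.0000 + 0.018809 = 1.0188.
F = −kT ln Z = −0.188 × ln(1.0188) = −0.188 × 0.018625 = -0.00350 eV.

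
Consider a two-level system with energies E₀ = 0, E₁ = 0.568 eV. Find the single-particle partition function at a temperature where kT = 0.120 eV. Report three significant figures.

Z = 1.01

Eᵢ/kT = 0, 4.7333.
Z = Σ e^(−Eᵢ/kT) = e^(−0) + e^(−4.7333) = 1.0000 + 0.0087974 = 1.0088.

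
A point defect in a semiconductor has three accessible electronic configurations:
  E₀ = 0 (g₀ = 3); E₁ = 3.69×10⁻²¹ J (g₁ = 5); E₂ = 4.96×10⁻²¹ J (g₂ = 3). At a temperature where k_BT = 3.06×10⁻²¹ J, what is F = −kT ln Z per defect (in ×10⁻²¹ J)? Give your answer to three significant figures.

-4.98 ×10⁻²¹ J

Eᵢ/kT = 0, 1.2059, 1.6209.
Z = Σ gᵢe^(−Eᵢ/kT) = 3·e^(−0) + 5·e^(−1.2059) + 3·e^(−1.6209) = 3.0000 + 1.4971 + 0.59316 = 5.0903.
F = −kT ln Z = −3.06 × ln(5.0903) = −3.06 × 1.6273 = -4.98 ×10⁻²¹ J.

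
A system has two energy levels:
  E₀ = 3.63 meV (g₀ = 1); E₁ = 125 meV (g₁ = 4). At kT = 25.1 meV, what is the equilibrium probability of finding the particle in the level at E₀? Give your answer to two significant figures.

Eᵢ/kT = 0.1446, 4.980.
Z = Σ gᵢe^(−Eᵢ/kT) = 1·e^(−0.1446) + 4·e^(−4.980) = 0.8654 + 0.02750 = 0.8929.
P₀ = g₀ e^(−E₀/kT) / Z = 0.8654/0.8929 = 0.97.

0.97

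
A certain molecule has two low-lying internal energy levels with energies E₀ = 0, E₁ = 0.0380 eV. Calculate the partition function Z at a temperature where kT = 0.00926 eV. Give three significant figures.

Z = 1.02

Eᵢ/kT = 0, 4.1037.
Z = Σ e^(−Eᵢ/kT) = e^(−0) + e^(−4.1037) = 1.0000 + 0.016511 = 1.0165.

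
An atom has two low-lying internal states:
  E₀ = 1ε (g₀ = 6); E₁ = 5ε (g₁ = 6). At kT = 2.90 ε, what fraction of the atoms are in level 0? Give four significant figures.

Eᵢ/kT = 0.344828, 1.72414.
Z = Σ gᵢe^(−Eᵢ/kT) = 6·e^(−0.344828) + 6·e^(−1.72414) = 4.25005 + 1.06996 = 5.32001.
P₀ = g₀ e^(−E₀/kT) / Z = 4.25005/5.32001 = 0.7989.

0.7989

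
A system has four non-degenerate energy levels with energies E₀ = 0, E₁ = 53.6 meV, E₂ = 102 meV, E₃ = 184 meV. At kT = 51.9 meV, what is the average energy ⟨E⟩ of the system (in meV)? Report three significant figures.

25.4 meV

Eᵢ/kT = 0, 1.0328, 1.9653, 3.5453.
Z = Σ e^(−Eᵢ/kT) = e^(−0) + e^(−1.0328) + e^(−1.9653) + e^(−3.5453) = 1.0000 + 0.35601 + 0.14011 + 0.028860 = 1.5250.
⟨E⟩ = Σ Eᵢ e^(−Eᵢ/kT) / Z = (0·1.0000 + 53.6·0.35601 + 102·0.14011 + 184·0.028860) / 1.5250 = 25.4 meV.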